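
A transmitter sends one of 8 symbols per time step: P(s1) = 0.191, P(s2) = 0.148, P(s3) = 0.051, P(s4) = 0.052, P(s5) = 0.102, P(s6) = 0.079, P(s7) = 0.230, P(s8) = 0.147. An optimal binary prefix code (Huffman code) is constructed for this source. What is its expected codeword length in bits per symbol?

2.863 bits/symbol

Repeatedly combine the two least-probable nodes; the expected code length is the sum of the merged weights.
merge 51/1000 + 13/250 → 103/1000
merge 79/1000 + 51/500 → 181/1000
merge 103/1000 + 147/1000 → 1/4
merge 37/250 + 181/1000 → 329/1000
merge 191/1000 + 23/100 → 421/1000
merge 1/4 + 329/1000 → 579/1000
merge 421/1000 + 579/1000 → 1
L = 103/1000 + 181/1000 + 1/4 + 329/1000 + 421/1000 + 579/1000 + 1 = 2863/1000 = 2.863 bits/symbol.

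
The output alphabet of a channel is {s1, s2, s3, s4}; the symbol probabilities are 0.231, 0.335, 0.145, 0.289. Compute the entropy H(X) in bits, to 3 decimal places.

1.938 bits

H = −Σ pᵢ log₂ pᵢ.
−0.231·log₂(0.231) = 0.4883
−0.335·log₂(0.335) = 0.5286
−0.145·log₂(0.145) = 0.4040
−0.289·log₂(0.289) = 0.5176
Sum ≈ 1.9384 → 1.938 bits.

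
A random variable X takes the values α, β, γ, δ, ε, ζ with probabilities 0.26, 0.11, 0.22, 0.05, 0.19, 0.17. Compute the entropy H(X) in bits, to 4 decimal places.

2.4421 bits

H = −Σ pᵢ log₂ pᵢ.
−0.26·log₂(0.26) = 0.5053
−0.11·log₂(0.11) = 0.3503
−0.22·log₂(0.22) = 0.4806
−0.05·log₂(0.05) = 0.2161
−0.19·log₂(0.19) = 0.4552
−0.17·log₂(0.17) = 0.4346
Sum ≈ 2.4421 → 2.4421 bits.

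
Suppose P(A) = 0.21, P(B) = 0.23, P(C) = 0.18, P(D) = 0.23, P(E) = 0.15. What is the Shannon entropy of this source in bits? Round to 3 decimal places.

2.304 bits

H = −Σ pᵢ log₂ pᵢ.
−0.21·log₂(0.21) = 0.4728
−0.23·log₂(0.23) = 0.4877
−0.18·log₂(0.18) = 0.4453
−0.23·log₂(0.23) = 0.4877
−0.15·log₂(0.15) = 0.4105
Sum ≈ 2.3040 → 2.304 bits.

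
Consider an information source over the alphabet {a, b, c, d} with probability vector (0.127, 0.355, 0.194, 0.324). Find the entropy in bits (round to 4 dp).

H = −Σ pᵢ log₂ pᵢ.
−0.127·log₂(0.127) = 0.3781
−0.355·log₂(0.355) = 0.5304
−0.194·log₂(0.194) = 0.4590
−0.324·log₂(0.324) = 0.5268
Sum ≈ 1.8943 → 1.8943 bits.

1.8943 bits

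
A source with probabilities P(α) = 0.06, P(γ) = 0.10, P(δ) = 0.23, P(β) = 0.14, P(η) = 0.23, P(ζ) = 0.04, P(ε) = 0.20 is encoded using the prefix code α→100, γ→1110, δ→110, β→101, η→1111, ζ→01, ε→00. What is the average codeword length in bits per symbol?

L̄ = Σ pᵢ·ℓᵢ = 0.06·3 + 0.10·4 + 0.23·3 + 0.14·3 + 0.23·4 + 0.04·2 + 0.20·2 = 3.09 bits/symbol.

3.09 bits/symbol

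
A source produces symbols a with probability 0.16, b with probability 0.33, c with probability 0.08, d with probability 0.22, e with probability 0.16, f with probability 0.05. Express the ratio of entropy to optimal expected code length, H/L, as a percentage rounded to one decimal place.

Entropy H = −Σ p log₂ p ≈ 2.3620 bits.
Huffman merges: 1/20+2/25→13/100; 13/100+4/25→29/100; 4/25+11/50→19/50; 29/100+33/100→31/50; 19/50+31/50→1. L = 121/50 ≈ 2.4200.
Efficiency = H/L = 2.3620/2.4200 = 97.6%.

97.6%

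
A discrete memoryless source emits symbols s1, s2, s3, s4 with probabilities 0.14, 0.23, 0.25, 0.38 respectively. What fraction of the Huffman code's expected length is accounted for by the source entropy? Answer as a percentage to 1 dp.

Entropy H = −Σ p log₂ p ≈ 1.9152 bits.
Huffman merges: 7/50+23/100→37/100; 1/4+37/100→31/50; 19/50+31/50→1. L = 199/100 ≈ 1.9900.
Efficiency = H/L = 1.9152/1.9900 = 96.2%.

96.2%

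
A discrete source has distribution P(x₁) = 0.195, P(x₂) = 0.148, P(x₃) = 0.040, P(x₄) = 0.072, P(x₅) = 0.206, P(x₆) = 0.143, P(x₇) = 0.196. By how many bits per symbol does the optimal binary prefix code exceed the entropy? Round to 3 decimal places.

0.052 bits

Entropy H = −Σ p log₂ p ≈ 2.6585 bits.
Huffman merges: 1/25+9/125→14/125; 14/125+143/1000→51/200; 37/250+39/200→343/1000; 49/250+103/500→201/500; 51/200+343/1000→299/500; 201/500+299/500→1. L = 271/100 ≈ 2.7100.
L − H = 2.7100 − 2.6585 = 0.052 bits.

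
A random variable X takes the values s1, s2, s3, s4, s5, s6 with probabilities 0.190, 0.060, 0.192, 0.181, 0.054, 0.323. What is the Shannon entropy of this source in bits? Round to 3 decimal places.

H = −Σ pᵢ log₂ pᵢ.
−0.190·log₂(0.190) = 0.4552
−0.060·log₂(0.060) = 0.2435
−0.192·log₂(0.192) = 0.4571
−0.181·log₂(0.181) = 0.4463
−0.054·log₂(0.054) = 0.2274
−0.323·log₂(0.323) = 0.5266
Sum ≈ 2.3562 → 2.356 bits.

2.356 bits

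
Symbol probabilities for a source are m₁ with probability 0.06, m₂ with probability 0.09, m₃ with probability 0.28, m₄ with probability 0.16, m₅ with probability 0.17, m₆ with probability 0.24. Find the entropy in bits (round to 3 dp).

H = −Σ pᵢ log₂ pᵢ.
−0.06·log₂(0.06) = 0.2435
−0.09·log₂(0.09) = 0.3127
−0.28·log₂(0.28) = 0.5142
−0.16·log₂(0.16) = 0.4230
−0.17·log₂(0.17) = 0.4346
−0.24·log₂(0.24) = 0.4941
Sum ≈ 2.4221 → 2.422 bits.

2.422 bits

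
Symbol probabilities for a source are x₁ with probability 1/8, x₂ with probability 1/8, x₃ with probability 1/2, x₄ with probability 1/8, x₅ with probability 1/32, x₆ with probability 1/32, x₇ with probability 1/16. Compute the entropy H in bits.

2.1875 bits

Each probability is a power of 1/2, so log₂(1/p) is an integer.
H = Σ p·log₂(1/p) = 1/8·3 + 1/8·3 + 1/2·1 + 1/8·3 + 1/32·5 + 1/32·5 + 1/16·4 = 2.1875 bits.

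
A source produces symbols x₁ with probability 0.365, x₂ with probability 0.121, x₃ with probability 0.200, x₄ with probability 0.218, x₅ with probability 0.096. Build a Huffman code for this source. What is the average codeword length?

Repeatedly combine the two least-probable nodes; the expected code length is the sum of the merged weights.
merge 12/125 + 121/1000 → 217/1000
merge 1/5 + 217/1000 → 417/1000
merge 109/500 + 73/200 → 583/1000
merge 417/1000 + 583/1000 → 1
L = 217/1000 + 417/1000 + 583/1000 + 1 = 2217/1000 = 2.217 bits/symbol.

2.217 bits/symbol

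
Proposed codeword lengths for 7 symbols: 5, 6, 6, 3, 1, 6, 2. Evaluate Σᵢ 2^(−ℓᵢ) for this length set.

With common denominator 2^6 = 64: Σ 2^(−ℓᵢ) = 2/64 + 1/64 + 1/64 + 8/64 + 32/64 + 1/64 + 16/64 = 61/64 = 0.953125.

0.953125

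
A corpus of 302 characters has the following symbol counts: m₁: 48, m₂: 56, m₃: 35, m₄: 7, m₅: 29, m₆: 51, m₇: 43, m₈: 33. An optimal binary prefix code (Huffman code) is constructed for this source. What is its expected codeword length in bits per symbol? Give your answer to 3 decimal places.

Probabilities are the counts divided by 302.
Repeatedly combine the two least-probable nodes; the expected code length is the sum of the merged weights.
merge 7/302 + 29/302 → 18/151
merge 33/302 + 35/302 → 34/151
merge 18/151 + 43/302 → 79/302
merge 24/151 + 51/302 → 99/302
merge 28/151 + 34/151 → 62/151
merge 79/302 + 99/302 → 89/151
merge 62/151 + 89/151 → 1
L = 18/151 + 34/151 + 79/302 + 99/302 + 62/151 + 89/151 + 1 = 443/151 ≈ 2.934 bits/symbol.

2.934 bits/symbol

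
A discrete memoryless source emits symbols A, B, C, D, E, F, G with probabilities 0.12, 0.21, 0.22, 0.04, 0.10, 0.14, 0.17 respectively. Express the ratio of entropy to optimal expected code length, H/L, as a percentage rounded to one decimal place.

Entropy H = −Σ p log₂ p ≈ 2.6701 bits.
Huffman merges: 1/25+1/10→7/50; 3/25+7/50→13/50; 7/50+17/100→31/100; 21/100+11/50→43/100; 13/50+31/100→57/100; 43/100+57/100→1. L = 271/100 ≈ 2.7100.
Efficiency = H/L = 2.6701/2.7100 = 98.5%.

98.5%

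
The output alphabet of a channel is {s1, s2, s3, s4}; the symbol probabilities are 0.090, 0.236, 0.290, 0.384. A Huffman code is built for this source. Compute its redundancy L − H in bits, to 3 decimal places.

Entropy H = −Σ p log₂ p ≈ 1.8524 bits.
Huffman merges: 9/100+59/250→163/500; 29/100+163/500→77/125; 48/125+77/125→1. L = 971/500 ≈ 1.9420.
L − H = 1.9420 − 1.8524 = 0.090 bits.

0.090 bits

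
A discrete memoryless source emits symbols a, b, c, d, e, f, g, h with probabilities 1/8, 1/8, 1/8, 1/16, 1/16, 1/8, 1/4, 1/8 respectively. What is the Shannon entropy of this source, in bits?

Each probability is a power of 1/2, so log₂(1/p) is an integer.
H = Σ p·log₂(1/p) = 1/8·3 + 1/8·3 + 1/8·3 + 1/16·4 + 1/16·4 + 1/8·3 + 1/4·2 + 1/8·3 = 2.875 bits.

2.875 bits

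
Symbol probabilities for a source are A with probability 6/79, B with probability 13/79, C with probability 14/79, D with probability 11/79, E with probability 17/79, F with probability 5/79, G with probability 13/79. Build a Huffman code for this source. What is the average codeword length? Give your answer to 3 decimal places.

Repeatedly combine the two least-probable nodes; the expected code length is the sum of the merged weights.
merge 5/79 + 6/79 → 11/79
merge 11/79 + 11/79 → 22/79
merge 13/79 + 13/79 → 26/79
merge 14/79 + 17/79 → 31/79
merge 22/79 + 26/79 → 48/79
merge 31/79 + 48/79 → 1
L = 11/79 + 22/79 + 26/79 + 31/79 + 48/79 + 1 = 217/79 ≈ 2.747 bits/symbol.

2.747 bits/symbol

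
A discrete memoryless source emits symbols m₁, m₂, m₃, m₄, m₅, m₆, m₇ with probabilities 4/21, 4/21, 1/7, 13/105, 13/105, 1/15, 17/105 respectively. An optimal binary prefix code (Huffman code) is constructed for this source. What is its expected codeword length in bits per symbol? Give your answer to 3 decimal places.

2.810 bits/symbol

Repeatedly combine the two least-probable nodes; the expected code length is the sum of the merged weights.
merge 1/15 + 13/105 → 4/21
merge 13/105 + 1/7 → 4/15
merge 17/105 + 4/21 → 37/105
merge 4/21 + 4/21 → 8/21
merge 4/15 + 37/105 → 13/21
merge 8/21 + 13/21 → 1
L = 4/21 + 4/15 + 37/105 + 8/21 + 13/21 + 1 = 59/21 ≈ 2.810 bits/symbol.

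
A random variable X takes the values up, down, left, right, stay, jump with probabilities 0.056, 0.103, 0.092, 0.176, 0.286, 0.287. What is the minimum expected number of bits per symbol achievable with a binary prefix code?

Repeatedly combine the two least-probable nodes; the expected code length is the sum of the merged weights.
merge 7/125 + 23/250 → 37/250
merge 103/1000 + 37/250 → 251/1000
merge 22/125 + 251/1000 → 427/1000
merge 143/500 + 287/1000 → 573/1000
merge 427/1000 + 573/1000 → 1
L = 37/250 + 251/1000 + 427/1000 + 573/1000 + 1 = 2399/1000 = 2.399 bits/symbol.

2.399 bits/symbol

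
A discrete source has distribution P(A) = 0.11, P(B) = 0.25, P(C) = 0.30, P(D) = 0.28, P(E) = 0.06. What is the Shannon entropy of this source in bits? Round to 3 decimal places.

2.129 bits

H = −Σ pᵢ log₂ pᵢ.
−0.11·log₂(0.11) = 0.3503
−0.25·log₂(0.25) = 0.5000
−0.30·log₂(0.30) = 0.5211
−0.28·log₂(0.28) = 0.5142
−0.06·log₂(0.06) = 0.2435
Sum ≈ 2.1291 → 2.129 bits.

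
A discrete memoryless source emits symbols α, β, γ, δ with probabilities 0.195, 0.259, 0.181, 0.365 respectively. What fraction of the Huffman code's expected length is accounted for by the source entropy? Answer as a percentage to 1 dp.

Entropy H = −Σ p log₂ p ≈ 1.9417 bits.
Huffman merges: 181/1000+39/200→47/125; 259/1000+73/200→78/125; 47/125+78/125→1. L = 2 ≈ 2.0000.
Efficiency = H/L = 1.9417/2.0000 = 97.1%.

97.1%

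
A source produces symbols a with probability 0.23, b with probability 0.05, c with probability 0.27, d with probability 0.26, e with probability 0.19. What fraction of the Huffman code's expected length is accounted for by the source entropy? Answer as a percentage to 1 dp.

Entropy H = −Σ p log₂ p ≈ 2.1743 bits.
Huffman merges: 1/20+19/100→6/25; 23/100+6/25→47/100; 13/50+27/100→53/100; 47/100+53/100→1. L = 56/25 ≈ 2.2400.
Efficiency = H/L = 2.1743/2.2400 = 97.1%.

97.1%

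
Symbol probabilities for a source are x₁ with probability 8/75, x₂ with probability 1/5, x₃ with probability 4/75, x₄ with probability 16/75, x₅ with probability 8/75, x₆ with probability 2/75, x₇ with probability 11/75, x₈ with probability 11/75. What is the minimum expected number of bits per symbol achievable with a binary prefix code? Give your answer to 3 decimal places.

Repeatedly combine the two least-probable nodes; the expected code length is the sum of the merged weights.
merge 2/75 + 4/75 → 2/25
merge 2/25 + 8/75 → 14/75
merge 8/75 + 11/75 → 19/75
merge 11/75 + 14/75 → 1/3
merge 1/5 + 16/75 → 31/75
merge 19/75 + 1/3 → 44/75
merge 31/75 + 44/75 → 1
L = 2/25 + 14/75 + 19/75 + 1/3 + 31/75 + 44/75 + 1 = 214/75 ≈ 2.853 bits/symbol.

2.853 bits/symbol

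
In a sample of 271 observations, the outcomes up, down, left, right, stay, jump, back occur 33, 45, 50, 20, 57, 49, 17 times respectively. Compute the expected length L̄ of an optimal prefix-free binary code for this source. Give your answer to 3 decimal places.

Probabilities are the counts divided by 271.
Repeatedly combine the two least-probable nodes; the expected code length is the sum of the merged weights.
merge 17/271 + 20/271 → 37/271
merge 33/271 + 37/271 → 70/271
merge 45/271 + 49/271 → 94/271
merge 50/271 + 57/271 → 107/271
merge 70/271 + 94/271 → 164/271
merge 107/271 + 164/271 → 1
L = 37/271 + 70/271 + 94/271 + 107/271 + 164/271 + 1 = 743/271 ≈ 2.742 bits/symbol.

2.742 bits/symbol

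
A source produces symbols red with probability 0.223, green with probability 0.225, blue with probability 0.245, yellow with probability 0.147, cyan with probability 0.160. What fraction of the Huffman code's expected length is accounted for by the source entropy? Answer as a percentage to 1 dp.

Entropy H = −Σ p log₂ p ≈ 2.2937 bits.
Huffman merges: 147/1000+4/25→307/1000; 223/1000+9/40→56/125; 49/200+307/1000→69/125; 56/125+69/125→1. L = 2307/1000 ≈ 2.3070.
Efficiency = H/L = 2.2937/2.3070 = 99.4%.

99.4%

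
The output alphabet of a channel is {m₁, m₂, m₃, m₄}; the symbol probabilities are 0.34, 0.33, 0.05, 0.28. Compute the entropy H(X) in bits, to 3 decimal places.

H = −Σ pᵢ log₂ pᵢ.
−0.34·log₂(0.34) = 0.5292
−0.33·log₂(0.33) = 0.5278
−0.05·log₂(0.05) = 0.2161
−0.28·log₂(0.28) = 0.5142
Sum ≈ 1.7873 → 1.787 bits.

1.787 bits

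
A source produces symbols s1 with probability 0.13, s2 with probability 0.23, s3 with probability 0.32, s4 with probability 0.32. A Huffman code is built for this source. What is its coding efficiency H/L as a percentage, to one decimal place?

Entropy H = −Σ p log₂ p ≈ 1.9224 bits.
Huffman merges: 13/100+23/100→9/25; 8/25+8/25→16/25; 9/25+16/25→1. L = 2 ≈ 2.0000.
Efficiency = H/L = 1.9224/2.0000 = 96.1%.

96.1%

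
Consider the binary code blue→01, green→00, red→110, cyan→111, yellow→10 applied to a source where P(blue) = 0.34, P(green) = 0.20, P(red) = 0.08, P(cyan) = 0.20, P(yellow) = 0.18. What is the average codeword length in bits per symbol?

2.28 bits/symbol

L̄ = Σ pᵢ·ℓᵢ = 0.34·2 + 0.20·2 + 0.08·3 + 0.20·3 + 0.18·2 = 2.28 bits/symbol.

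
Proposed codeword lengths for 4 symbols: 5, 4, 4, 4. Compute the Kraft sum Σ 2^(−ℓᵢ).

0.21875

With common denominator 2^5 = 32: Σ 2^(−ℓᵢ) = 1/32 + 2/32 + 2/32 + 2/32 = 7/32 = 0.21875.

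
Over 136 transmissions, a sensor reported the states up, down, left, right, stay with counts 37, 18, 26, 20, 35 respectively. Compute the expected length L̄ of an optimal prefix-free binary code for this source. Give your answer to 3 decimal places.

Probabilities are the counts divided by 136.
Repeatedly combine the two least-probable nodes; the expected code length is the sum of the merged weights.
merge 9/68 + 5/34 → 19/68
merge 13/68 + 35/136 → 61/136
merge 37/136 + 19/68 → 75/136
merge 61/136 + 75/136 → 1
L = 19/68 + 61/136 + 75/136 + 1 = 155/68 ≈ 2.279 bits/symbol.

2.279 bits/symbol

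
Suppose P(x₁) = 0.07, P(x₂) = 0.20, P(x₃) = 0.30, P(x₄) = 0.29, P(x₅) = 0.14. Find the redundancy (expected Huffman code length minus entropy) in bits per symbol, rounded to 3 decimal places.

0.041 bits

Entropy H = −Σ p log₂ p ≈ 2.1690 bits.
Huffman merges: 7/100+7/50→21/100; 1/5+21/100→41/100; 29/100+3/10→59/100; 41/100+59/100→1. L = 221/100 ≈ 2.2100.
L − H = 2.2100 − 2.1690 = 0.041 bits.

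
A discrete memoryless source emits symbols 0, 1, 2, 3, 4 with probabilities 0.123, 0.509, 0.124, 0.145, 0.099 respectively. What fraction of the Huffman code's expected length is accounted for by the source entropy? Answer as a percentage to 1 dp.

Entropy H = −Σ p log₂ p ≈ 1.9755 bits.
Huffman merges: 99/1000+123/1000→111/500; 31/250+29/200→269/1000; 111/500+269/1000→491/1000; 491/1000+509/1000→1. L = 991/500 ≈ 1.9820.
Efficiency = H/L = 1.9755/1.9820 = 99.7%.

99.7%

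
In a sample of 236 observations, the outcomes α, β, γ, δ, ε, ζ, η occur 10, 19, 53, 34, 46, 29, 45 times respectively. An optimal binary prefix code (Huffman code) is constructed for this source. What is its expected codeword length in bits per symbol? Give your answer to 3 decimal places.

2.703 bits/symbol

Probabilities are the counts divided by 236.
Repeatedly combine the two least-probable nodes; the expected code length is the sum of the merged weights.
merge 5/118 + 19/236 → 29/236
merge 29/236 + 29/236 → 29/118
merge 17/118 + 45/236 → 79/236
merge 23/118 + 53/236 → 99/236
merge 29/118 + 79/236 → 137/236
merge 99/236 + 137/236 → 1
L = 29/236 + 29/118 + 79/236 + 99/236 + 137/236 + 1 = 319/118 ≈ 2.703 bits/symbol.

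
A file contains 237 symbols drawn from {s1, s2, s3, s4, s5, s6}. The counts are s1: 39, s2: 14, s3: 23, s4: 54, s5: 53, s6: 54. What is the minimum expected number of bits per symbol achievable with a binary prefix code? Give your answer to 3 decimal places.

Probabilities are the counts divided by 237.
Repeatedly combine the two least-probable nodes; the expected code length is the sum of the merged weights.
merge 14/237 + 23/237 → 37/237
merge 37/237 + 13/79 → 76/237
merge 53/237 + 18/79 → 107/237
merge 18/79 + 76/237 → 130/237
merge 107/237 + 130/237 → 1
L = 37/237 + 76/237 + 107/237 + 130/237 + 1 = 587/237 ≈ 2.477 bits/symbol.

2.477 bits/symbol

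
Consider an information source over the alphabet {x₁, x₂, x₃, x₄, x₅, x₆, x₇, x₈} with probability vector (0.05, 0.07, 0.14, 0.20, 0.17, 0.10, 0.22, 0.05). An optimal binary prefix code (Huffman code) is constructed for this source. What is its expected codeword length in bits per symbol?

2.85 bits/symbol

Repeatedly combine the two least-probable nodes; the expected code length is the sum of the merged weights.
merge 1/20 + 1/20 → 1/10
merge 7/100 + 1/10 → 17/100
merge 1/10 + 7/50 → 6/25
merge 17/100 + 17/100 → 17/50
merge 1/5 + 11/50 → 21/50
merge 6/25 + 17/50 → 29/50
merge 21/50 + 29/50 → 1
L = 1/10 + 17/100 + 6/25 + 17/50 + 21/50 + 29/50 + 1 = 57/20 = 2.85 bits/symbol.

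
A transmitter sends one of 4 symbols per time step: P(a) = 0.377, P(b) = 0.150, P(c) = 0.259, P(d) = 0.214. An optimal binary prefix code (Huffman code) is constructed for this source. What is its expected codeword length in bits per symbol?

Repeatedly combine the two least-probable nodes; the expected code length is the sum of the merged weights.
merge 3/20 + 107/500 → 91/250
merge 259/1000 + 91/250 → 623/1000
merge 377/1000 + 623/1000 → 1
L = 91/250 + 623/1000 + 1 = 1987/1000 = 1.987 bits/symbol.

1.987 bits/symbol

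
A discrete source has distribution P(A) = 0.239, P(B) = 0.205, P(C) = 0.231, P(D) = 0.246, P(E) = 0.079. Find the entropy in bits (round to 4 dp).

2.2376 bits

H = −Σ pᵢ log₂ pᵢ.
−0.239·log₂(0.239) = 0.4935
−0.205·log₂(0.205) = 0.4687
−0.231·log₂(0.231) = 0.4883
−0.246·log₂(0.246) = 0.4977
−0.079·log₂(0.079) = 0.2893
Sum ≈ 2.2376 → 2.2376 bits.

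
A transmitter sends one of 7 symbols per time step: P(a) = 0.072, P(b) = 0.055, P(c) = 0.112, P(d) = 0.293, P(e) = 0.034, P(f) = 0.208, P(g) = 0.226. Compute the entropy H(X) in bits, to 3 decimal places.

H = −Σ pᵢ log₂ pᵢ.
−0.072·log₂(0.072) = 0.2733
−0.055·log₂(0.055) = 0.2301
−0.112·log₂(0.112) = 0.3537
−0.293·log₂(0.293) = 0.5189
−0.034·log₂(0.034) = 0.1659
−0.208·log₂(0.208) = 0.4712
−0.226·log₂(0.226) = 0.4849
Sum ≈ 2.4981 → 2.498 bits.

2.498 bits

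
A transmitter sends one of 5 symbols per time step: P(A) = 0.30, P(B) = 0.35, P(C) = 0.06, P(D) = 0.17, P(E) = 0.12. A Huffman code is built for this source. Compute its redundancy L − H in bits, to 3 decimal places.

0.084 bits

Entropy H = −Σ p log₂ p ≈ 2.0964 bits.
Huffman merges: 3/50+3/25→9/50; 17/100+9/50→7/20; 3/10+7/20→13/20; 7/20+13/20→1. L = 109/50 ≈ 2.1800.
L − H = 2.1800 − 2.0964 = 0.084 bits.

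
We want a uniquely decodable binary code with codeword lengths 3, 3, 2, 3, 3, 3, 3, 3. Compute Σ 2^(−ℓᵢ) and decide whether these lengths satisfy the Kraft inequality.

With common denominator 2^3 = 8: Σ 2^(−ℓᵢ) = 1/8 + 1/8 + 2/8 + 1/8 + 1/8 + 1/8 + 1/8 + 1/8 = 9/8 = 1.125.
Kraft's inequality requires Σ ≤ 1; here Σ = 1.125 > 1, so no such prefix code exists.

1.125; no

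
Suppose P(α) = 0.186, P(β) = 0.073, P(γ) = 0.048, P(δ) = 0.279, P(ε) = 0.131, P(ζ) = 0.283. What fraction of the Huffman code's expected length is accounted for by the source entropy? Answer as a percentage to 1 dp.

99.1%

Entropy H = −Σ p log₂ p ≈ 2.3506 bits.
Huffman merges: 6/125+73/1000→121/1000; 121/1000+131/1000→63/250; 93/500+63/250→219/500; 279/1000+283/1000→281/500; 219/500+281/500→1. L = 2373/1000 ≈ 2.3730.
Efficiency = H/L = 2.3506/2.3730 = 99.1%.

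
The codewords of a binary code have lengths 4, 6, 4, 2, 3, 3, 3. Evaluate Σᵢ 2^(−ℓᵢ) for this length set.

With common denominator 2^6 = 64: Σ 2^(−ℓᵢ) = 4/64 + 1/64 + 4/64 + 16/64 + 8/64 + 8/64 + 8/64 = 49/64 = 0.765625.

0.765625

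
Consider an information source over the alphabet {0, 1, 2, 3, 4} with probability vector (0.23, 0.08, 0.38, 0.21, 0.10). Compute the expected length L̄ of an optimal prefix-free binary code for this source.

Repeatedly combine the two least-probable nodes; the expected code length is the sum of the merged weights.
merge 2/25 + 1/10 → 9/50
merge 9/50 + 21/100 → 39/100
merge 23/100 + 19/50 → 61/100
merge 39/100 + 61/100 → 1
L = 9/50 + 39/100 + 61/100 + 1 = 109/50 = 2.18 bits/symbol.

2.18 bits/symbol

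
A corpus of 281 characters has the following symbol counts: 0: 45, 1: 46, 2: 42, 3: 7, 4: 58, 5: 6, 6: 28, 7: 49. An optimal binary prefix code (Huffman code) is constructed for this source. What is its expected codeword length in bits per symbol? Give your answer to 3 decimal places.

2.811 bits/symbol

Probabilities are the counts divided by 281.
Repeatedly combine the two least-probable nodes; the expected code length is the sum of the merged weights.
merge 6/281 + 7/281 → 13/281
merge 13/281 + 28/281 → 41/281
merge 41/281 + 42/281 → 83/281
merge 45/281 + 46/281 → 91/281
merge 49/281 + 58/281 → 107/281
merge 83/281 + 91/281 → 174/281
merge 107/281 + 174/281 → 1
L = 13/281 + 41/281 + 83/281 + 91/281 + 107/281 + 174/281 + 1 = 790/281 ≈ 2.811 bits/symbol.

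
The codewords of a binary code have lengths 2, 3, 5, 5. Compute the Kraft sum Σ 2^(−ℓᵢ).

0.4375

With common denominator 2^5 = 32: Σ 2^(−ℓᵢ) = 8/32 + 4/32 + 1/32 + 1/32 = 14/32 = 0.4375.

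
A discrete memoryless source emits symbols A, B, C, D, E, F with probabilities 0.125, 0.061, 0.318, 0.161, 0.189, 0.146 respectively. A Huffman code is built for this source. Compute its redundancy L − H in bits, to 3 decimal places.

Entropy H = −Σ p log₂ p ≈ 2.4305 bits.
Huffman merges: 61/1000+1/8→93/500; 73/500+161/1000→307/1000; 93/500+189/1000→3/8; 307/1000+159/500→5/8; 3/8+5/8→1. L = 2493/1000 ≈ 2.4930.
L − H = 2.4930 − 2.4305 = 0.062 bits.

0.062 bits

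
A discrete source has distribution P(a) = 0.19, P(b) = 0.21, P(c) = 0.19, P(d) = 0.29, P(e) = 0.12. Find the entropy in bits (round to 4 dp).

H = −Σ pᵢ log₂ pᵢ.
−0.19·log₂(0.19) = 0.4552
−0.21·log₂(0.21) = 0.4728
−0.19·log₂(0.19) = 0.4552
−0.29·log₂(0.29) = 0.5179
−0.12·log₂(0.12) = 0.3671
Sum ≈ 2.2682 → 2.2682 bits.

2.2682 bits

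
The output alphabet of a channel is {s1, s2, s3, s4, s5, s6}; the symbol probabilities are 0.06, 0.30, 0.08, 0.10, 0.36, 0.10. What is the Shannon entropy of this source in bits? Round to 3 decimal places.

H = −Σ pᵢ log₂ pᵢ.
−0.06·log₂(0.06) = 0.2435
−0.30·log₂(0.30) = 0.5211
−0.08·log₂(0.08) = 0.2915
−0.10·log₂(0.10) = 0.3322
−0.36·log₂(0.36) = 0.5306
−0.10·log₂(0.10) = 0.3322
Sum ≈ 2.2511 → 2.251 bits.

2.251 bits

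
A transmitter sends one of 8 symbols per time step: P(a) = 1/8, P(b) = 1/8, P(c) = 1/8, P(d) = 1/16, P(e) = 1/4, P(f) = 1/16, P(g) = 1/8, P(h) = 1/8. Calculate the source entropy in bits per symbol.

Each probability is a power of 1/2, so log₂(1/p) is an integer.
H = Σ p·log₂(1/p) = 1/8·3 + 1/8·3 + 1/8·3 + 1/16·4 + 1/4·2 + 1/16·4 + 1/8·3 + 1/8·3 = 2.875 bits.

2.875 bits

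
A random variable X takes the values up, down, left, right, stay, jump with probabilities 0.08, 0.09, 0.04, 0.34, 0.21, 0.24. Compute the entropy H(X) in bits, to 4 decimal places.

2.2860 bits

H = −Σ pᵢ log₂ pᵢ.
−0.08·log₂(0.08) = 0.2915
−0.09·log₂(0.09) = 0.3127
−0.04·log₂(0.04) = 0.1858
−0.34·log₂(0.34) = 0.5292
−0.21·log₂(0.21) = 0.4728
−0.24·log₂(0.24) = 0.4941
Sum ≈ 2.2860 → 2.2860 bits.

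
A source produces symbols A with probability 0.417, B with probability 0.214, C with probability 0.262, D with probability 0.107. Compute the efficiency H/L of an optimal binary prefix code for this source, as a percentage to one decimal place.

97.3%

Entropy H = −Σ p log₂ p ≈ 1.8535 bits.
Huffman merges: 107/1000+107/500→321/1000; 131/500+321/1000→583/1000; 417/1000+583/1000→1. L = 238/125 ≈ 1.9040.
Efficiency = H/L = 1.8535/1.9040 = 97.3%.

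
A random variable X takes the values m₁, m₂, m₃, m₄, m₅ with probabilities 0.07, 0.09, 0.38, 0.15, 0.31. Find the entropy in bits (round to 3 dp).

2.046 bits

H = −Σ pᵢ log₂ pᵢ.
−0.07·log₂(0.07) = 0.2686
−0.09·log₂(0.09) = 0.3127
−0.38·log₂(0.38) = 0.5305
−0.15·log₂(0.15) = 0.4105
−0.31·log₂(0.31) = 0.5238
Sum ≈ 2.0460 → 2.046 bits.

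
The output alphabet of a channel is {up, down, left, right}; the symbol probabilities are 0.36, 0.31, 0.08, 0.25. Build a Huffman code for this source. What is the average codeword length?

Repeatedly combine the two least-probable nodes; the expected code length is the sum of the merged weights.
merge 2/25 + 1/4 → 33/100
merge 31/100 + 33/100 → 16/25
merge 9/25 + 16/25 → 1
L = 33/100 + 16/25 + 1 = 197/100 = 1.97 bits/symbol.

1.97 bits/symbol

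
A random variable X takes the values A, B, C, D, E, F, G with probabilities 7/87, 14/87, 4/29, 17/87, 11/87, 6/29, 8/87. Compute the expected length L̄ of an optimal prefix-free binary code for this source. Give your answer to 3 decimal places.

2.770 bits/symbol

Repeatedly combine the two least-probable nodes; the expected code length is the sum of the merged weights.
merge 7/87 + 8/87 → 5/29
merge 11/87 + 4/29 → 23/87
merge 14/87 + 5/29 → 1/3
merge 17/87 + 6/29 → 35/87
merge 23/87 + 1/3 → 52/87
merge 35/87 + 52/87 → 1
L = 5/29 + 23/87 + 1/3 + 35/87 + 52/87 + 1 = 241/87 ≈ 2.770 bits/symbol.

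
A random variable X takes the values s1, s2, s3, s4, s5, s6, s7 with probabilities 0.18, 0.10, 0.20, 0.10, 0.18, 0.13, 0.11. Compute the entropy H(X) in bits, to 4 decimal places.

2.7523 bits

H = −Σ pᵢ log₂ pᵢ.
−0.18·log₂(0.18) = 0.4453
−0.10·log₂(0.10) = 0.3322
−0.20·log₂(0.20) = 0.4644
−0.10·log₂(0.10) = 0.3322
−0.18·log₂(0.18) = 0.4453
−0.13·log₂(0.13) = 0.3826
−0.11·log₂(0.11) = 0.3503
Sum ≈ 2.7523 → 2.7523 bits.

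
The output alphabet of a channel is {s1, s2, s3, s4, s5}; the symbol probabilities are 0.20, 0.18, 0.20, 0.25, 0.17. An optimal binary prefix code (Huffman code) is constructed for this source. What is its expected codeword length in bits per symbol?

2.35 bits/symbol

Repeatedly combine the two least-probable nodes; the expected code length is the sum of the merged weights.
merge 17/100 + 9/50 → 7/20
merge 1/5 + 1/5 → 2/5
merge 1/4 + 7/20 → 3/5
merge 2/5 + 3/5 → 1
L = 7/20 + 2/5 + 3/5 + 1 = 47/20 = 2.35 bits/symbol.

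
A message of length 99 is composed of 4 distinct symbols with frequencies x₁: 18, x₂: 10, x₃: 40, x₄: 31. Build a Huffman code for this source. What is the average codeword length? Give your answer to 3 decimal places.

1.879 bits/symbol

Probabilities are the counts divided by 99.
Repeatedly combine the two least-probable nodes; the expected code length is the sum of the merged weights.
merge 10/99 + 2/11 → 28/99
merge 28/99 + 31/99 → 59/99
merge 40/99 + 59/99 → 1
L = 28/99 + 59/99 + 1 = 62/33 ≈ 1.879 bits/symbol.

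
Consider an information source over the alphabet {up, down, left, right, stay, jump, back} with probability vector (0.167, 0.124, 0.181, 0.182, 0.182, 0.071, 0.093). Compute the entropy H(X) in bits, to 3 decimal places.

H = −Σ pᵢ log₂ pᵢ.
−0.167·log₂(0.167) = 0.4312
−0.124·log₂(0.124) = 0.3734
−0.181·log₂(0.181) = 0.4463
−0.182·log₂(0.182) = 0.4474
−0.182·log₂(0.182) = 0.4474
−0.071·log₂(0.071) = 0.2709
−0.093·log₂(0.093) = 0.3187
Sum ≈ 2.7353 → 2.735 bits.

2.735 bits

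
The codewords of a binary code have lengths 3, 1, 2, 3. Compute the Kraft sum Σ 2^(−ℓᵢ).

With common denominator 2^3 = 8: Σ 2^(−ℓᵢ) = 1/8 + 4/8 + 2/8 + 1/8 = 8/8 = 1.

1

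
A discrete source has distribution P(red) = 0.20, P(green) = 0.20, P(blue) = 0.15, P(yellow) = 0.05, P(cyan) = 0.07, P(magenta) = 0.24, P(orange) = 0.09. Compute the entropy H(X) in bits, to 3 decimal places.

H = −Σ pᵢ log₂ pᵢ.
−0.20·log₂(0.20) = 0.4644
−0.20·log₂(0.20) = 0.4644
−0.15·log₂(0.15) = 0.4105
−0.05·log₂(0.05) = 0.2161
−0.07·log₂(0.07) = 0.2686
−0.24·log₂(0.24) = 0.4941
−0.09·log₂(0.09) = 0.3127
Sum ≈ 2.6308 → 2.631 bits.

2.631 bits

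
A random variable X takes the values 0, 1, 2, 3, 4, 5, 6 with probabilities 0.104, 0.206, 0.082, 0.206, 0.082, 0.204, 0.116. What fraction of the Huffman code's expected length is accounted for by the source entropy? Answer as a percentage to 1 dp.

Entropy H = −Σ p log₂ p ≈ 2.6988 bits.
Huffman merges: 41/500+41/500→41/250; 13/125+29/250→11/50; 41/250+51/250→46/125; 103/500+103/500→103/250; 11/50+46/125→147/250; 103/250+147/250→1. L = 344/125 ≈ 2.7520.
Efficiency = H/L = 2.6988/2.7520 = 98.1%.

98.1%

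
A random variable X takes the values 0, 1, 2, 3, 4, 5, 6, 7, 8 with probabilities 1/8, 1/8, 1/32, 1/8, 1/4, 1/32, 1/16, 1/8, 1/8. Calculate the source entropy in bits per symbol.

Each probability is a power of 1/2, so log₂(1/p) is an integer.
H = Σ p·log₂(1/p) = 1/8·3 + 1/8·3 + 1/32·5 + 1/8·3 + 1/4·2 + 1/32·5 + 1/16·4 + 1/8·3 + 1/8·3 = 2.9375 bits.

2.9375 bits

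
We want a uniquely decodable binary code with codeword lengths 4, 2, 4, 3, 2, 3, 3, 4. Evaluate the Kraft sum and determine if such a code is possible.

1.0625; no

With common denominator 2^4 = 16: Σ 2^(−ℓᵢ) = 1/16 + 4/16 + 1/16 + 2/16 + 4/16 + 2/16 + 2/16 + 1/16 = 17/16 = 1.0625.
Kraft's inequality requires Σ ≤ 1; here Σ = 1.0625 > 1, so no such prefix code exists.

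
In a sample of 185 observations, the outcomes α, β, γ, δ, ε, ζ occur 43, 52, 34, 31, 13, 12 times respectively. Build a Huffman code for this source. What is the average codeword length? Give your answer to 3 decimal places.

2.438 bits/symbol

Probabilities are the counts divided by 185.
Repeatedly combine the two least-probable nodes; the expected code length is the sum of the merged weights.
merge 12/185 + 13/185 → 5/37
merge 5/37 + 31/185 → 56/185
merge 34/185 + 43/185 → 77/185
merge 52/185 + 56/185 → 108/185
merge 77/185 + 108/185 → 1
L = 5/37 + 56/185 + 77/185 + 108/185 + 1 = 451/185 ≈ 2.438 bits/symbol.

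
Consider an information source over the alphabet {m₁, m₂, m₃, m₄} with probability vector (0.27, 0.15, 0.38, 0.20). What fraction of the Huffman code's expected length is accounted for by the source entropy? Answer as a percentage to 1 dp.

97.2%

Entropy H = −Σ p log₂ p ≈ 1.9154 bits.
Huffman merges: 3/20+1/5→7/20; 27/100+7/20→31/50; 19/50+31/50→1. L = 197/100 ≈ 1.9700.
Efficiency = H/L = 1.9154/1.9700 = 97.2%.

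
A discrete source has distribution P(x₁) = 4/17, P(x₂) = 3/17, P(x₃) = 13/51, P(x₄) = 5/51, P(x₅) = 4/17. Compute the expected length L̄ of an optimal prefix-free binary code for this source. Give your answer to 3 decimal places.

Repeatedly combine the two least-probable nodes; the expected code length is the sum of the merged weights.
merge 5/51 + 3/17 → 14/51
merge 4/17 + 4/17 → 8/17
merge 13/51 + 14/51 → 9/17
merge 8/17 + 9/17 → 1
L = 14/51 + 8/17 + 9/17 + 1 = 116/51 ≈ 2.275 bits/symbol.

2.275 bits/symbol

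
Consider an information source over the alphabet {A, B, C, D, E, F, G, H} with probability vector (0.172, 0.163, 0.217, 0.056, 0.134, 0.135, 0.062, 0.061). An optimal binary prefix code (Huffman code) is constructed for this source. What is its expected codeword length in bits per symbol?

Repeatedly combine the two least-probable nodes; the expected code length is the sum of the merged weights.
merge 7/125 + 61/1000 → 117/1000
merge 31/500 + 117/1000 → 179/1000
merge 67/500 + 27/200 → 269/1000
merge 163/1000 + 43/250 → 67/200
merge 179/1000 + 217/1000 → 99/250
merge 269/1000 + 67/200 → 151/250
merge 99/250 + 151/250 → 1
L = 117/1000 + 179/1000 + 269/1000 + 67/200 + 99/250 + 151/250 + 1 = 29/10 = 2.9 bits/symbol.

2.9 bits/symbol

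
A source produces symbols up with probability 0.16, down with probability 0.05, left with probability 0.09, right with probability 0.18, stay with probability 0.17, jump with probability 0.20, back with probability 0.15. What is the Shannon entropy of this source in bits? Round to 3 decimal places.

H = −Σ pᵢ log₂ pᵢ.
−0.16·log₂(0.16) = 0.4230
−0.05·log₂(0.05) = 0.2161
−0.09·log₂(0.09) = 0.3127
−0.18·log₂(0.18) = 0.4453
−0.17·log₂(0.17) = 0.4346
−0.20·log₂(0.20) = 0.4644
−0.15·log₂(0.15) = 0.4105
Sum ≈ 2.7066 → 2.707 bits.

2.707 bits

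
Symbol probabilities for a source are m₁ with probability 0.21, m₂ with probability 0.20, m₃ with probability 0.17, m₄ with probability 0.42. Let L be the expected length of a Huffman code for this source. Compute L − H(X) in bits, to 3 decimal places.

0.053 bits

Entropy H = −Σ p log₂ p ≈ 1.8974 bits.
Huffman merges: 17/100+1/5→37/100; 21/100+37/100→29/50; 21/50+29/50→1. L = 39/20 ≈ 1.9500.
L − H = 1.9500 − 1.8974 = 0.053 bits.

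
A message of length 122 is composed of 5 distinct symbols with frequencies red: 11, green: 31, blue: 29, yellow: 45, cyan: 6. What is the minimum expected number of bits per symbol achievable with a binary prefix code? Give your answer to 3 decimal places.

2.139 bits/symbol

Probabilities are the counts divided by 122.
Repeatedly combine the two least-probable nodes; the expected code length is the sum of the merged weights.
merge 3/61 + 11/122 → 17/122
merge 17/122 + 29/122 → 23/61
merge 31/122 + 45/122 → 38/61
merge 23/61 + 38/61 → 1
L = 17/122 + 23/61 + 38/61 + 1 = 261/122 ≈ 2.139 bits/symbol.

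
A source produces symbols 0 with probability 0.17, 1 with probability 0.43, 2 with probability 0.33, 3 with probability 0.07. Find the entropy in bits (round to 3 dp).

H = −Σ pᵢ log₂ pᵢ.
−0.17·log₂(0.17) = 0.4346
−0.43·log₂(0.43) = 0.5236
−0.33·log₂(0.33) = 0.5278
−0.07·log₂(0.07) = 0.2686
Sum ≈ 1.7545 → 1.755 bits.

1.755 bits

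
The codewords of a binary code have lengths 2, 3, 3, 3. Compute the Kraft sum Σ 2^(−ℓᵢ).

With common denominator 2^3 = 8: Σ 2^(−ℓᵢ) = 2/8 + 1/8 + 1/8 + 1/8 = 5/8 = 0.625.

0.625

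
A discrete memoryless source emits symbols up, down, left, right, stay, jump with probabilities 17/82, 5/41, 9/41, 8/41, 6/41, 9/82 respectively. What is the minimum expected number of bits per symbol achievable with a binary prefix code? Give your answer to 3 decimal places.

Repeatedly combine the two least-probable nodes; the expected code length is the sum of the merged weights.
merge 9/82 + 5/41 → 19/82
merge 6/41 + 8/41 → 14/41
merge 17/82 + 9/41 → 35/82
merge 19/82 + 14/41 → 47/82
merge 35/82 + 47/82 → 1
L = 19/82 + 14/41 + 35/82 + 47/82 + 1 = 211/82 ≈ 2.573 bits/symbol.

2.573 bits/symbol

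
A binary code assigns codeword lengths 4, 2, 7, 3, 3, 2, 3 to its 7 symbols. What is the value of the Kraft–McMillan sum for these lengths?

0.9453125

With common denominator 2^7 = 128: Σ 2^(−ℓᵢ) = 8/128 + 32/128 + 1/128 + 16/128 + 16/128 + 32/128 + 16/128 = 121/128 = 0.9453125.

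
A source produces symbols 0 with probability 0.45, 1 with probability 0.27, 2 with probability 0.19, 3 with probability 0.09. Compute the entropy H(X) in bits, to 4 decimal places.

1.7963 bits

H = −Σ pᵢ log₂ pᵢ.
−0.45·log₂(0.45) = 0.5184
−0.27·log₂(0.27) = 0.5100
−0.19·log₂(0.19) = 0.4552
−0.09·log₂(0.09) = 0.3127
Sum ≈ 1.7963 → 1.7963 bits.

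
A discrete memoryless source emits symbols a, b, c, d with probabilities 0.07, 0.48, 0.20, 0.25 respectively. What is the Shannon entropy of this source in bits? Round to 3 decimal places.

H = −Σ pᵢ log₂ pᵢ.
−0.07·log₂(0.07) = 0.2686
−0.48·log₂(0.48) = 0.5083
−0.20·log₂(0.20) = 0.4644
−0.25·log₂(0.25) = 0.5000
Sum ≈ 1.7412 → 1.741 bits.

1.741 bits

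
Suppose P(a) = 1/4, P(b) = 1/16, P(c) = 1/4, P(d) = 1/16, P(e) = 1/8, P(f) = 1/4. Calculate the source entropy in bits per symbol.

2.375 bits

Each probability is a power of 1/2, so log₂(1/p) is an integer.
H = Σ p·log₂(1/p) = 1/4·2 + 1/16·4 + 1/4·2 + 1/16·4 + 1/8·3 + 1/4·2 = 2.375 bits.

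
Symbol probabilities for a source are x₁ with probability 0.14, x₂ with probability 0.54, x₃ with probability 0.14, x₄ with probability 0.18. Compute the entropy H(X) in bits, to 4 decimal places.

H = −Σ pᵢ log₂ pᵢ.
−0.14·log₂(0.14) = 0.3971
−0.54·log₂(0.54) = 0.4800
−0.14·log₂(0.14) = 0.3971
−0.18·log₂(0.18) = 0.4453
Sum ≈ 1.7196 → 1.7196 bits.

1.7196 bits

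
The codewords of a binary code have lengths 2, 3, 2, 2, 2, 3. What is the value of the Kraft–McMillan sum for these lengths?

With common denominator 2^3 = 8: Σ 2^(−ℓᵢ) = 2/8 + 1/8 + 2/8 + 2/8 + 2/8 + 1/8 = 10/8 = 1.25.

1.25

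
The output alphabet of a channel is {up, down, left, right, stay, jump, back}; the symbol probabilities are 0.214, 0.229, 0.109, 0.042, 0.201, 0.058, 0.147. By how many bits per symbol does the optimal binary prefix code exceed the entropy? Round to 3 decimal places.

0.043 bits

Entropy H = −Σ p log₂ p ≈ 2.6137 bits.
Huffman merges: 21/500+29/500→1/10; 1/10+109/1000→209/1000; 147/1000+201/1000→87/250; 209/1000+107/500→423/1000; 229/1000+87/250→577/1000; 423/1000+577/1000→1. L = 2657/1000 ≈ 2.6570.
L − H = 2.6570 − 2.6137 = 0.043 bits.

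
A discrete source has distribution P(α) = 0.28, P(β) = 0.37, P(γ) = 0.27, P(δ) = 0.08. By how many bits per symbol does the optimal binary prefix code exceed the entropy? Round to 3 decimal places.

Entropy H = −Σ p log₂ p ≈ 1.8465 bits.
Huffman merges: 2/25+27/100→7/20; 7/25+7/20→63/100; 37/100+63/100→1. L = 99/50 ≈ 1.9800.
L − H = 1.9800 − 1.8465 = 0.134 bits.

0.134 bits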